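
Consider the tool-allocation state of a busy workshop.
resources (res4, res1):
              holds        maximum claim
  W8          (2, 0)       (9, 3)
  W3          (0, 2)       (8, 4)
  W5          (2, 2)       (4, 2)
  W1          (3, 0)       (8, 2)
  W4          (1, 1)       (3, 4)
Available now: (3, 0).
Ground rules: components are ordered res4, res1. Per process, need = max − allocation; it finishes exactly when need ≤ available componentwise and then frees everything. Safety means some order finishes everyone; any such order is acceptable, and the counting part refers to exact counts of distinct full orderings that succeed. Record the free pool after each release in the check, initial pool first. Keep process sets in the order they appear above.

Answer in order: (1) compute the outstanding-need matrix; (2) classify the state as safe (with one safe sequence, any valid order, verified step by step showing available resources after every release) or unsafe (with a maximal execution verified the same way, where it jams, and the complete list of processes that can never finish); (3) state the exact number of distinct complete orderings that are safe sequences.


(1) Outstanding need per process (order res4, res1):
  W8: (7, 3)
  W3: (8, 2)
  W5: (2, 0)
  W1: (5, 2)
  W4: (2, 3)
(2) SAFE — a valid safe sequence is W5, W1, W3, W8, W4.
Key observation: reading the order forward, W1 is the first process whose need (5, 2) meets the free pool (5, 2) exactly on a resource it requests.
Walking it through:
  pool = (3, 0)
  W5 needs (2, 0) <= (3, 0) -> finishes; pool += (2, 2) = (5, 2)
  W1 needs (5, 2) <= (5, 2) -> finishes; pool += (3, 0) = (8, 2)
  W3 needs (8, 2) <= (8, 2) -> finishes; pool += (0, 2) = (8, 4)
  W8 needs (7, 3) <= (8, 4) -> finishes; pool += (2, 0) = (10, 4)
  W4 needs (2, 3) <= (10, 4) -> finishes; pool += (1, 1) = (11, 5)
(3) The exact count: 2 of the possible complete orderings are safe sequences.


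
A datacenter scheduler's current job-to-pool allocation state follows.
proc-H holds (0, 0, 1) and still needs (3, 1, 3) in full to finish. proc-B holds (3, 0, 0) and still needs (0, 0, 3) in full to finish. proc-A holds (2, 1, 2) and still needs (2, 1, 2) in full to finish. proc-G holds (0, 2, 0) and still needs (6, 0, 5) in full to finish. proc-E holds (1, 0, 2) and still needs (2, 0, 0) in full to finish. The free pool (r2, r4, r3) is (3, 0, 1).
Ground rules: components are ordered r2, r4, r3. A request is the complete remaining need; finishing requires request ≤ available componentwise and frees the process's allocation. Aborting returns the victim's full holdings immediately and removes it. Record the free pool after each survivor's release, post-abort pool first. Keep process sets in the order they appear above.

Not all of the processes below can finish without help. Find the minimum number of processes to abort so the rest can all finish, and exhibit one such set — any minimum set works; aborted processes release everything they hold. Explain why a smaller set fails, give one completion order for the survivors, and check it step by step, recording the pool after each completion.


Minimum abort set: proc-G.
Key observation: aborting proc-G returns (0, 2, 0), and proc-H — hopeless before — runs at step 2 with the returned capacity in the pool.
Minimality: the empty abort set fails — the state is deadlocked as it stands.
One survivor order: proc-E, proc-H, proc-B, proc-A. Check, step by step (post-abort pool first):
  pool = (3, 2, 1)
  run proc-E (needs (2, 0, 0), free (3, 2, 1)); after release of (1, 0, 2) the pool is (4, 2, 3)
  run proc-H (needs (3, 1, 3), free (4, 2, 3)); after release of (0, 0, 1) the pool is (4, 2, 4)
  run proc-B (needs (0, 0, 3), free (4, 2, 4)); after release of (3, 0, 0) the pool is (7, 2, 4)
  run proc-A (needs (2, 1, 2), free (7, 2, 4)); after release of (2, 1, 2) the pool is (9, 3, 6)


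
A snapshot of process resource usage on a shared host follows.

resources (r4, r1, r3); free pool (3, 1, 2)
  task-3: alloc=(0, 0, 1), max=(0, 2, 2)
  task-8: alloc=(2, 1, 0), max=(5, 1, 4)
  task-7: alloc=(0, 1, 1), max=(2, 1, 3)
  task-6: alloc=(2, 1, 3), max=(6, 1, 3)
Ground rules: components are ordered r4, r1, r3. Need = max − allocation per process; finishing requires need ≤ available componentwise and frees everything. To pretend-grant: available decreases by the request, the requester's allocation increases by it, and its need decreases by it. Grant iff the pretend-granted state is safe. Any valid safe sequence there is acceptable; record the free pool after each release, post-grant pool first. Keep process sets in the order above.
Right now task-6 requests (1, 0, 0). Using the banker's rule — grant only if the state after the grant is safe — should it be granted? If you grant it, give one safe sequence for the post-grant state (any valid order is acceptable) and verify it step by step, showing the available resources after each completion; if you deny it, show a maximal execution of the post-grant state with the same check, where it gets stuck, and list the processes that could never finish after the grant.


DENY. Granting would leave the state unsafe.
Key observation: the pool after task-7, task-3 is (2, 2, 4); every surviving request exceeds it in r4, so progress ends there.
Pretend the grant happened; the run task-7, task-3 goes as far as possible. Step-by-step check:
  pool = (2, 1, 2)
  run task-7 (needs (2, 0, 2), free (2, 1, 2)); after release of (0, 1, 1) the pool is (2, 2, 3)
  run task-3 (needs (0, 2, 1), free (2, 2, 3)); after release of (0, 0, 1) the pool is (2, 2, 4)
  blocked: task-8 wants (3, 0, 4), pool (2, 2, 4) — not enough r4
  blocked: task-6 wants (3, 0, 0), pool (2, 2, 4) — not enough r4
Had the request been granted, task-8 and task-6 could never finish.


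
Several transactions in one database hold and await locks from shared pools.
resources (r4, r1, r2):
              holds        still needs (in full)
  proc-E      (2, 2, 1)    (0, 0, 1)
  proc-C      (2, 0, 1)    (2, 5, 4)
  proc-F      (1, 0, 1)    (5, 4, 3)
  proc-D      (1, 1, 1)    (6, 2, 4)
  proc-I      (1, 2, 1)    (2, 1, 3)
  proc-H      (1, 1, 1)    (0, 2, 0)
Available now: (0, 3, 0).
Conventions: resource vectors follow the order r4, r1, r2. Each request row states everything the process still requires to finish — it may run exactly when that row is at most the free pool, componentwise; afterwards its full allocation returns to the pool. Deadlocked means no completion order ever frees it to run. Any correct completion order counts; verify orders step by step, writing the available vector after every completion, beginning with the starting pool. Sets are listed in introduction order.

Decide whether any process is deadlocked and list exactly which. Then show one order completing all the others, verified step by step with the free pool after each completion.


Deadlocked set: proc-C, proc-F, proc-D and proc-I.
Key observation: the pool after proc-H, proc-E is (3, 6, 2); every surviving request exceeds it in r2, so progress ends there.
A valid finishing order for the others: proc-H, proc-E. Verifying each step:
  pool = (0, 3, 0)
  run proc-H (needs (0, 2, 0), free (0, 3, 0)); after release of (1, 1, 1) the pool is (1, 4, 1)
  run proc-E (needs (0, 0, 1), free (1, 4, 1)); after release of (2, 2, 1) the pool is (3, 6, 2)
None of the blocked processes ever fits:
  blocked: proc-C wants (2, 5, 4), pool (3, 6, 2) — not enough r2
  blocked: proc-F wants (5, 4, 3), pool (3, 6, 2) — not enough r4 and r2
  blocked: proc-D wants (6, 2, 4), pool (3, 6, 2) — not enough r4 and r2
  blocked: proc-I wants (2, 1, 3), pool (3, 6, 2) — not enough r2


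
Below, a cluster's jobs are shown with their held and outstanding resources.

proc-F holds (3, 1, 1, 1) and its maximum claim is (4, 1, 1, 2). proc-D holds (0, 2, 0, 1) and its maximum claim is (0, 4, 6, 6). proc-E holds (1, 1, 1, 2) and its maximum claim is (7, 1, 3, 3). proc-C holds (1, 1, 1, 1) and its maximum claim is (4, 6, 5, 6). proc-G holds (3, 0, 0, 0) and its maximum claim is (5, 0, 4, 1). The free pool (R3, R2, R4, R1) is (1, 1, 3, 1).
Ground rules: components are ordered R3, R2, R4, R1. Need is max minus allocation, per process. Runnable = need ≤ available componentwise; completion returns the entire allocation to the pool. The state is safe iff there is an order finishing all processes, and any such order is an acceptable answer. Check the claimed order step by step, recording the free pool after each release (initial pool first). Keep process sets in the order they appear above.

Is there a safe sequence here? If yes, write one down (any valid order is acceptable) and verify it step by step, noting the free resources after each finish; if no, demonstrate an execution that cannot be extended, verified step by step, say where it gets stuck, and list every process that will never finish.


UNSAFE — no complete ordering exists.
Key observation: even finishing proc-F, proc-G, proc-E leaves just (8, 3, 5, 4) free — too little R1 for any of the remaining processes.
A maximal execution: proc-F, proc-G, proc-E — then nothing else fits. Step-by-step check:
  pool = (1, 1, 3, 1)
  proc-F needs (1, 0, 0, 1) <= (1, 1, 3, 1) -> finishes; pool += (3, 1, 1, 1) = (4, 2, 4, 2)
  proc-G needs (2, 0, 4, 1) <= (4, 2, 4, 2) -> finishes; pool += (3, 0, 0, 0) = (7, 2, 4, 2)
  proc-E needs (6, 0, 2, 1) <= (7, 2, 4, 2) -> finishes; pool += (1, 1, 1, 2) = (8, 3, 5, 4)
  proc-D still needs (0, 2, 6, 5) but only (8, 3, 5, 4) is free — short on R4 and R1
  proc-C still needs (3, 5, 4, 5) but only (8, 3, 5, 4) is free — short on R2 and R1
Never able to finish: proc-D and proc-C.


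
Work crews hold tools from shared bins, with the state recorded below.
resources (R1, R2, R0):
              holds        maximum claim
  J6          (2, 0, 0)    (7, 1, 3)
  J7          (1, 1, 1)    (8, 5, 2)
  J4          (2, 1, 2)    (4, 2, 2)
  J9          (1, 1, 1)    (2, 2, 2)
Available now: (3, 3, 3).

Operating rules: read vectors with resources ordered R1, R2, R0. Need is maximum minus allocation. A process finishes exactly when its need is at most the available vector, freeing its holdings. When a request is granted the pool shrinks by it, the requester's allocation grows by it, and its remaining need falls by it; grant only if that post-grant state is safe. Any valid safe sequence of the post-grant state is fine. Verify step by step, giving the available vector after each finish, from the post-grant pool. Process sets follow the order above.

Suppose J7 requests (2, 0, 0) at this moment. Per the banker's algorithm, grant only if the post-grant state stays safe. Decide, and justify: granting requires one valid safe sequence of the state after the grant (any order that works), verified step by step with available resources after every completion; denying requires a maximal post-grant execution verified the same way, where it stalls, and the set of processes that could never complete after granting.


DENY. Granting would leave the state unsafe.
Key observation: J9, J4 can finish, but then (4, 5, 6) is all there is, and the blocked group's R1 demands exceed it.
On the post-grant state, J9, J4 is a maximal run — nothing extends it. Walking it through:
  pool = (1, 3, 3)
  J9 needs (1, 1, 1) <= (1, 3, 3) -> finishes; pool += (1, 1, 1) = (2, 4, 4)
  J4 needs (2, 1, 0) <= (2, 4, 4) -> finishes; pool += (2, 1, 2) = (4, 5, 6)
  J6 cannot run: need (5, 1, 3) vs free (4, 5, 6) (insufficient R1)
  J7 cannot run: need (5, 4, 1) vs free (4, 5, 6) (insufficient R1)
Processes that could never finish after the grant: J6 and J7.


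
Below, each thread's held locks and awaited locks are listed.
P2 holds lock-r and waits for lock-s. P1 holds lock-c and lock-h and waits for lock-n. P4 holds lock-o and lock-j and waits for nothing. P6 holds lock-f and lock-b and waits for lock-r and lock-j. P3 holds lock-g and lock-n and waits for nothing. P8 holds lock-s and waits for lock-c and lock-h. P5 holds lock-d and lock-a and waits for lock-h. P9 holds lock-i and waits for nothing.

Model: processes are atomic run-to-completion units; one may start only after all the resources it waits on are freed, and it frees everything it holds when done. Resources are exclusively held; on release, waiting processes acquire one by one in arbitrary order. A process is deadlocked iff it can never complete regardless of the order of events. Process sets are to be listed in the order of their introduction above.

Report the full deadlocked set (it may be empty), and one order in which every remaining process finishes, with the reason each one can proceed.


No process is deadlocked.
Key observation: the waits form no ring: some process can always run, and its releases unblock the others one by one.
The rest can finish in the order P9, P3, P4, P1, P8, P2, P6, P5.
Verifying each step:
  P9 waits on nothing -> runs at once and releases lock-i
  P3 waits on nothing -> runs at once and releases lock-g and lock-n
  P4 waits on nothing -> runs at once and releases lock-o and lock-j
  P1: everything it awaited (lock-n) is free; runs, freeing lock-c and lock-h
  P8: everything it awaited (lock-c and lock-h) is free; runs, freeing lock-s
  P2: everything it awaited (lock-s) is free; runs, freeing lock-r
  P6: everything it awaited (lock-r and lock-j) is free; runs, freeing lock-f and lock-b
  P5: everything it awaited (lock-h) is free; runs, freeing lock-d and lock-a


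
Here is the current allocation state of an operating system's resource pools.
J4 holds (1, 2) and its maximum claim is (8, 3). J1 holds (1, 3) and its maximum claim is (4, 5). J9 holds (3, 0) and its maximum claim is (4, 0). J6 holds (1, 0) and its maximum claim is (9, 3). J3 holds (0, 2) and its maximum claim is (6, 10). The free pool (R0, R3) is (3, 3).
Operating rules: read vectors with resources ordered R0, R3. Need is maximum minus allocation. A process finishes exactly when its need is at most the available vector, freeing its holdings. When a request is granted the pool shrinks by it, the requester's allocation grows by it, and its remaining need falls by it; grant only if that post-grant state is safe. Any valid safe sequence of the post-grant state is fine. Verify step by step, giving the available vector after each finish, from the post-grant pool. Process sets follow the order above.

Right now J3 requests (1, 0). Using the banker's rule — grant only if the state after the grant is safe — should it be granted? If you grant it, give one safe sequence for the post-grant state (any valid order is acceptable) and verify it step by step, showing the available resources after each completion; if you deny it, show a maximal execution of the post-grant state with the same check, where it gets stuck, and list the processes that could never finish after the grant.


DENY: after the grant no complete ordering would exist.
Key observation: after J9, J1 the pool peaks at (6, 6), and each blocked process is short somewhere: J4 on R0; J6 on R0; J3 on R3.
On the post-grant state, J9, J1 is a maximal run — nothing extends it. Walking it through:
  pool = (2, 3)
  J9: need (1, 0) fits (2, 3); releases (3, 0), pool now (5, 3)
  J1: need (3, 2) fits (5, 3); releases (1, 3), pool now (6, 6)
  blocked: J4 wants (7, 1), pool (6, 6) — not enough R0
  blocked: J6 wants (8, 3), pool (6, 6) — not enough R0
  blocked: J3 wants (5, 8), pool (6, 6) — not enough R3
Processes that could never finish after the grant: J4, J6 and J3.


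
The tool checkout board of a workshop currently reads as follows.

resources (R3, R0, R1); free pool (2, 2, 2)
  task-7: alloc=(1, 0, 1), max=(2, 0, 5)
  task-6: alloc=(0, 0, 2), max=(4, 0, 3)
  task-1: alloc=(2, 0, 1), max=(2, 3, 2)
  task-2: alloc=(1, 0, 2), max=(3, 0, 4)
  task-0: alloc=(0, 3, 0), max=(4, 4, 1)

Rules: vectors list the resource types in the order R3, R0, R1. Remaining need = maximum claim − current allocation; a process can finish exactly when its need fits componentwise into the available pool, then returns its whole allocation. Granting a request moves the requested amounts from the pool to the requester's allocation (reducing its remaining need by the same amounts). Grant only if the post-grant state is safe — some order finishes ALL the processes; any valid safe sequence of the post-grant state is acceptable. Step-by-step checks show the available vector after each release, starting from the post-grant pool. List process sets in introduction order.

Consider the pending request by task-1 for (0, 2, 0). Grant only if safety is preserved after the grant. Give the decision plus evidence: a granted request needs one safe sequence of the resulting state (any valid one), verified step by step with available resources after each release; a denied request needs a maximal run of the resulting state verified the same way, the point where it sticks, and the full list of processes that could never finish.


DENY. Granting would leave the state unsafe.
Key observation: the wall is R0: completing task-2, task-7, task-6 brings the pool only to (4, 0, 7), and all the rest need more.
After a pretend grant, a maximal execution: task-2, task-7, task-6 — then nothing else fits. Verifying each step:
  pool = (2, 0, 2)
  run task-2 (needs (2, 0, 2), free (2, 0, 2)); after release of (1, 0, 2) the pool is (3, 0, 4)
  run task-7 (needs (1, 0, 4), free (3, 0, 4)); after release of (1, 0, 1) the pool is (4, 0, 5)
  run task-6 (needs (4, 0, 1), free (4, 0, 5)); after release of (0, 0, 2) the pool is (4, 0, 7)
  task-1 still needs (0, 1, 1) but only (4, 0, 7) is free — short on R0
  task-0 still needs (4, 1, 1) but only (4, 0, 7) is free — short on R0
Post-grant, the permanently blocked set is task-1 and task-0.


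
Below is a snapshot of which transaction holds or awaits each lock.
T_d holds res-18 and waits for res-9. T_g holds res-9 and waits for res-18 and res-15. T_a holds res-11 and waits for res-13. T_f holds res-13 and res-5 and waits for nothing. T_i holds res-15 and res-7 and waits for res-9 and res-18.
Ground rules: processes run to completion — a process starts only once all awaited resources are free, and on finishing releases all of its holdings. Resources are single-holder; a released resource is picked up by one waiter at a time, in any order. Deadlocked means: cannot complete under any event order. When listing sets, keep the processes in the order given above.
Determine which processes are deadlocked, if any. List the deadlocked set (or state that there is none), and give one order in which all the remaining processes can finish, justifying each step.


Deadlocked: T_d, T_g and T_i.
Key observation: along T_d -> T_g -> T_d, each member waits on what the next one holds — a deadlock; T_i is caught in further circular waits.
A valid finishing order for the others: T_f, T_a.
Verifying each step:
  T_f waits on nothing -> runs at once and releases res-13 and res-5
  run T_a (all its waits — res-13 — are resolved); releases res-11


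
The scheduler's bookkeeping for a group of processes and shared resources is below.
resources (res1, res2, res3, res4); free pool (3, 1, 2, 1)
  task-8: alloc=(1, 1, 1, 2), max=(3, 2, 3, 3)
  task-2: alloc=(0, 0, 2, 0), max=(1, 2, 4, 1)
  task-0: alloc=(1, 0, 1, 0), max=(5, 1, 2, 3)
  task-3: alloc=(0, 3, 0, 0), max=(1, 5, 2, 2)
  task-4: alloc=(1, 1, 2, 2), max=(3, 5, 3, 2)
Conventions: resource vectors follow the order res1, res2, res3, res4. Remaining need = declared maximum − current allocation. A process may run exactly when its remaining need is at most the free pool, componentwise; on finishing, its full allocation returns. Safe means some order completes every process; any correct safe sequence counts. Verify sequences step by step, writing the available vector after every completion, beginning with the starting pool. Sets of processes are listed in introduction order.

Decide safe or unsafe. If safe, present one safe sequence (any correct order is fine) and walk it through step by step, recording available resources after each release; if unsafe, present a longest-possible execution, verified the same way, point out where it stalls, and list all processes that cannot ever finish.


SAFE, for example via the order task-8, task-3, task-4, task-2, task-0.
Key observation: task-8 is the earliest step where a requested resource binds exactly: need (2, 1, 2, 1), pool (3, 1, 2, 1) at its turn.
Check, step by step:
  pool = (3, 1, 2, 1)
  task-8 needs (2, 1, 2, 1) <= (3, 1, 2, 1) -> finishes; pool += (1, 1, 1, 2) = (4, 2, 3, 3)
  task-3 needs (1, 2, 2, 2) <= (4, 2, 3, 3) -> finishes; pool += (0, 3, 0, 0) = (4, 5, 3, 3)
  task-4 needs (2, 4, 1, 0) <= (4, 5, 3, 3) -> finishes; pool += (1, 1, 2, 2) = (5, 6, 5, 5)
  task-2 needs (1, 2, 2, 1) <= (5, 6, 5, 5) -> finishes; pool += (0, 0, 2, 0) = (5, 6, 7, 5)
  task-0 needs (4, 1, 1, 3) <= (5, 6, 7, 5) -> finishes; pool += (1, 0, 1, 0) = (6, 6, 8, 5)


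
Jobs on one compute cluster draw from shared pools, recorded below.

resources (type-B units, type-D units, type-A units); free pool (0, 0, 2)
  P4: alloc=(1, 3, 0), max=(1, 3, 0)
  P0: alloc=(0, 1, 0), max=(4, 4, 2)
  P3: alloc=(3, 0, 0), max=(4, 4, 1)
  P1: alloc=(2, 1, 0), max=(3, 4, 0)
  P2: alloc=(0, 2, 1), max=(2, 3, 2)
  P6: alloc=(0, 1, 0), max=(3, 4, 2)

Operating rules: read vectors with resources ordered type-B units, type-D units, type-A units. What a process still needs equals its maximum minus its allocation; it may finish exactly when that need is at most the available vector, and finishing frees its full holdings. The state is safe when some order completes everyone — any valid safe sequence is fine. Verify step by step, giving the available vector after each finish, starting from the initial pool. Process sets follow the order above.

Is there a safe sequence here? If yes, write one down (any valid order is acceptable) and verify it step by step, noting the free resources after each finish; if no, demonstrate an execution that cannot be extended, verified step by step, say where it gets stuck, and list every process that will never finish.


SAFE — a valid safe sequence is P4, P1, P6, P3, P0, P2.
Key observation: reading the order forward, P1 is the first process whose need (1, 3, 0) meets the free pool (1, 3, 2) exactly on a resource it requests.
Walking it through:
  pool = (0, 0, 2)
  run P4 (needs (0, 0, 0), free (0, 0, 2)); after release of (1, 3, 0) the pool is (1, 3, 2)
  run P1 (needs (1, 3, 0), free (1, 3, 2)); after release of (2, 1, 0) the pool is (3, 4, 2)
  run P6 (needs (3, 3, 2), free (3, 4, 2)); after release of (0, 1, 0) the pool is (3, 5, 2)
  run P3 (needs (1, 4, 1), free (3, 5, 2)); after release of (3, 0, 0) the pool is (6, 5, 2)
  run P0 (needs (4, 3, 2), free (6, 5, 2)); after release of (0, 1, 0) the pool is (6, 6, 2)
  run P2 (needs (2, 1, 1), free (6, 6, 2)); after release of (0, 2, 1) the pool is (6, 8, 3)


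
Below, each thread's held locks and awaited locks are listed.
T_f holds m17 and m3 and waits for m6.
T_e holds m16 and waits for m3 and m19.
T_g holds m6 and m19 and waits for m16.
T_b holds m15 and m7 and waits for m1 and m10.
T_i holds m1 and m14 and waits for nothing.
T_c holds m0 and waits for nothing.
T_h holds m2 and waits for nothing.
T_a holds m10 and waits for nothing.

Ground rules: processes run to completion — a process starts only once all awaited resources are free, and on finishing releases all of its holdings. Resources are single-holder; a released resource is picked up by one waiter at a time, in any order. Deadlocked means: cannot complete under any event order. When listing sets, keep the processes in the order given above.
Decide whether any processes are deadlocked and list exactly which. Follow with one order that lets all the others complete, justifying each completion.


Deadlocked: T_f, T_e and T_g.
Key observation: the knot is the closed ring of waits T_f -> T_g -> T_e -> T_f; no other process is dragged down with it.
One completion order for the rest: T_a, T_i, T_h, T_b, T_c.
Check, step by step:
  T_a waits on nothing -> runs at once and releases m10
  T_i waits on nothing -> runs at once and releases m1 and m14
  T_h waits on nothing -> runs at once and releases m2
  T_b waits on m1 and m10 — all released -> runs and releases m15 and m7
  T_c waits on nothing -> runs at once and releases m0


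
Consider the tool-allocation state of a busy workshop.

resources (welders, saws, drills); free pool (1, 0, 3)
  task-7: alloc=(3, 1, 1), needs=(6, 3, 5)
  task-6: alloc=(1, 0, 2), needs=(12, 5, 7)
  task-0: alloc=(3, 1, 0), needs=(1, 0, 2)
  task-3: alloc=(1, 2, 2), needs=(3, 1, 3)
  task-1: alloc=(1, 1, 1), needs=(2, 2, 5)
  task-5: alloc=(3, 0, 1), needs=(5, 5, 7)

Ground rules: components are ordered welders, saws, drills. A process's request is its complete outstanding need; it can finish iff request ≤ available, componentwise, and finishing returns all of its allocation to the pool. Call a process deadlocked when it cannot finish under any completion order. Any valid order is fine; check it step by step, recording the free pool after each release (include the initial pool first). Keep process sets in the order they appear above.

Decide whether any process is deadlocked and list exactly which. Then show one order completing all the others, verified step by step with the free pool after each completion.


The deadlocked set is empty.
Key observation: starting with task-0, each completion frees enough for the next — no one is permanently blocked.
A valid finishing order for the others: task-0, task-3, task-1, task-7, task-5, task-6. Walking it through:
  pool = (1, 0, 3)
  run task-0 (needs (1, 0, 2), free (1, 0, 3)); after release of (3, 1, 0) the pool is (4, 1, 3)
  run task-3 (needs (3, 1, 3), free (4, 1, 3)); after release of (1, 2, 2) the pool is (5, 3, 5)
  run task-1 (needs (2, 2, 5), free (5, 3, 5)); after release of (1, 1, 1) the pool is (6, 4, 6)
  run task-7 (needs (6, 3, 5), free (6, 4, 6)); after release of (3, 1, 1) the pool is (9, 5, 7)
  run task-5 (needs (5, 5, 7), free (9, 5, 7)); after release of (3, 0, 1) the pool is (12, 5, 8)
  run task-6 (needs (12, 5, 7), free (12, 5, 8)); after release of (1, 0, 2) the pool is (13, 5, 10)


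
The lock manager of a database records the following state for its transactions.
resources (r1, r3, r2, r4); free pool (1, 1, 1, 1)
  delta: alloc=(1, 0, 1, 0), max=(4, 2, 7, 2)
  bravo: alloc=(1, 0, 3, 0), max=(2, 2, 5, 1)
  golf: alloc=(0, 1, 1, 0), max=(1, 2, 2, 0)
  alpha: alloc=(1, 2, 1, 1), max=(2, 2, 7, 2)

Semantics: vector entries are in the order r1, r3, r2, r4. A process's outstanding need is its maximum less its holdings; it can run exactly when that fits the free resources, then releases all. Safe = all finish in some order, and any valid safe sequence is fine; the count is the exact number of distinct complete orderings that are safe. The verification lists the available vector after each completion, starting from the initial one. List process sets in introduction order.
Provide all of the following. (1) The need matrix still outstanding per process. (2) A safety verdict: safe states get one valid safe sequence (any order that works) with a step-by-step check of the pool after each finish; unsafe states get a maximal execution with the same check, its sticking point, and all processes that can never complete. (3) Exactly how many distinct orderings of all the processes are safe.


(1) Need matrix, components ordered r1, r3, r2, r4:
  delta: (3, 2, 6, 2)
  bravo: (1, 2, 2, 1)
  golf: (1, 1, 1, 0)
  alpha: (1, 0, 6, 1)
(2) UNSAFE.
Key observation: r2 is the bottleneck — with golf, bravo done the pool holds (2, 2, 5, 1), short of every remaining need.
Going as far as possible: golf, bravo; after that, nothing fits. Check, step by step:
  pool = (1, 1, 1, 1)
  golf needs (1, 1, 1, 0) <= (1, 1, 1, 1) -> finishes; pool += (0, 1, 1, 0) = (1, 2, 2, 1)
  bravo needs (1, 2, 2, 1) <= (1, 2, 2, 1) -> finishes; pool += (1, 0, 3, 0) = (2, 2, 5, 1)
  blocked: delta wants (3, 2, 6, 2), pool (2, 2, 5, 1) — not enough r1, r2 and r4
  blocked: alpha wants (1, 0, 6, 1), pool (2, 2, 5, 1) — not enough r2
Processes that can never finish: delta and alpha.
(3) Precisely 0 of the possible complete orderings are safe sequences.


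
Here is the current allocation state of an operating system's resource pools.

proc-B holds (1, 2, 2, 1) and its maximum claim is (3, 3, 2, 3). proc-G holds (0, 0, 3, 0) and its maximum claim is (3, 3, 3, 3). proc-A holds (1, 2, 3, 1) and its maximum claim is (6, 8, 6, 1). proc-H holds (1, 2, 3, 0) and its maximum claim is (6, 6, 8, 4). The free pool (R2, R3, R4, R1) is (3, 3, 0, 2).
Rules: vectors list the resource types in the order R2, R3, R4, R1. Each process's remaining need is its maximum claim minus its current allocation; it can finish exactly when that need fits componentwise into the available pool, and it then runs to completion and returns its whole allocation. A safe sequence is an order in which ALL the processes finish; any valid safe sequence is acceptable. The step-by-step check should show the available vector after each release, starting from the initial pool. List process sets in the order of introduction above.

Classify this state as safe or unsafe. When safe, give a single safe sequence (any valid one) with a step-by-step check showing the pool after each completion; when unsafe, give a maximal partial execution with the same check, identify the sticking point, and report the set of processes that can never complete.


The state is UNSAFE.
Key observation: R2 is the bottleneck — with proc-B, proc-G done the pool holds (4, 5, 5, 3), short of every remaining need.
Going as far as possible: proc-B, proc-G; after that, nothing fits. Walking it through:
  pool = (3, 3, 0, 2)
  proc-B: need (2, 1, 0, 2) fits (3, 3, 0, 2); releases (1, 2, 2, 1), pool now (4, 5, 2, 3)
  proc-G: need (3, 3, 0, 3) fits (4, 5, 2, 3); releases (0, 0, 3, 0), pool now (4, 5, 5, 3)
  proc-A still needs (5, 6, 3, 0) but only (4, 5, 5, 3) is free — short on R2 and R3
  proc-H still needs (5, 4, 5, 4) but only (4, 5, 5, 3) is free — short on R2 and R1
Processes that can never finish: proc-A and proc-H.


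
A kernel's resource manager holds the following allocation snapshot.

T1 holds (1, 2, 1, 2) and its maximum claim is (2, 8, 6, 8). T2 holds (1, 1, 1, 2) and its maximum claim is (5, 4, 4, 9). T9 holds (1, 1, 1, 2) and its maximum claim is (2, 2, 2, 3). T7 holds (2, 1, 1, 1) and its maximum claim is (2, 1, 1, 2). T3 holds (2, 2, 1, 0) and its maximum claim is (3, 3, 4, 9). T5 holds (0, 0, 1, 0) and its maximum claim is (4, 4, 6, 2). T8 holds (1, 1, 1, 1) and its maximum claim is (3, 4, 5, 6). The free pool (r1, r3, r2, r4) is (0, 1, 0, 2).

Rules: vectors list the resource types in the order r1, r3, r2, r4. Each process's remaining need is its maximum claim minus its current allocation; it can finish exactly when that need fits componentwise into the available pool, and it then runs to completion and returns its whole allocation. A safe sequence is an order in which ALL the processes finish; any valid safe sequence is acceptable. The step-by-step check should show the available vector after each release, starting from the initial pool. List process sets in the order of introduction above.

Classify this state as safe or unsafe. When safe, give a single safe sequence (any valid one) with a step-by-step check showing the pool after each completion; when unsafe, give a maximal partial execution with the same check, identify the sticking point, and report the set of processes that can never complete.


UNSAFE — no complete ordering exists.
Key observation: after T7, T9 complete, (3, 3, 2, 5) is the best the pool ever gets, yet each leftover process wants more r2.
A maximal execution: T7, T9 — then nothing else fits. Verifying each step:
  pool = (0, 1, 0, 2)
  run T7 (needs (0, 0, 0, 1), free (0, 1, 0, 2)); after release of (2, 1, 1, 1) the pool is (2, 2, 1, 3)
  run T9 (needs (1, 1, 1, 1), free (2, 2, 1, 3)); after release of (1, 1, 1, 2) the pool is (3, 3, 2, 5)
  blocked: T1 wants (1, 6, 5, 6), pool (3, 3, 2, 5) — not enough r3, r2 and r4
  blocked: T2 wants (4, 3, 3, 7), pool (3, 3, 2, 5) — not enough r1, r2 and r4
  blocked: T3 wants (1, 1, 3, 9), pool (3, 3, 2, 5) — not enough r2 and r4
  blocked: T5 wants (4, 4, 5, 2), pool (3, 3, 2, 5) — not enough r1, r3 and r2
  blocked: T8 wants (2, 3, 4, 5), pool (3, 3, 2, 5) — not enough r2
Never able to finish: T1, T2, T3, T5 and T8.


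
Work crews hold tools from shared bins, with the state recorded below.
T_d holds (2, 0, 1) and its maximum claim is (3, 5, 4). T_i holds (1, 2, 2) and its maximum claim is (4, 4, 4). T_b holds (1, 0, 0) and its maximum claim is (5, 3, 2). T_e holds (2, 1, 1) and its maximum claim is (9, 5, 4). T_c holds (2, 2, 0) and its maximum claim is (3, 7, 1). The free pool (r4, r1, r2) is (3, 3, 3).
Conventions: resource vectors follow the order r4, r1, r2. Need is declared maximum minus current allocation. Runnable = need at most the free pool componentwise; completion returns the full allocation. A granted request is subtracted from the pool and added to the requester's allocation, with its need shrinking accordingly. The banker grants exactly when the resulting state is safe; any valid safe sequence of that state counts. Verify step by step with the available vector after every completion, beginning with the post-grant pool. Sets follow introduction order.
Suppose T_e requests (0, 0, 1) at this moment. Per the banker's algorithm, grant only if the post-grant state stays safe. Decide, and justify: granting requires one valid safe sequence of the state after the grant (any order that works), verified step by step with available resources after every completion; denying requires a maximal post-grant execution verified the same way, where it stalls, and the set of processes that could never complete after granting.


GRANT. The post-grant state is safe; one safe sequence: T_i, T_b, T_d, T_c, T_e.
Key observation: the transfer keeps a workable pool ((3, 3, 2)); T_i starts the safe sequence.
Step-by-step check of the post-grant state:
  pool = (3, 3, 2)
  run T_i (needs (3, 2, 2), free (3, 3, 2)); after release of (1, 2, 2) the pool is (4, 5, 4)
  run T_b (needs (4, 3, 2), free (4, 5, 4)); after release of (1, 0, 0) the pool is (5, 5, 4)
  run T_d (needs (1, 5, 3), free (5, 5, 4)); after release of (2, 0, 1) the pool is (7, 5, 5)
  run T_c (needs (1, 5, 1), free (7, 5, 5)); after release of (2, 2, 0) the pool is (9, 7, 5)
  run T_e (needs (7, 4, 2), free (9, 7, 5)); after release of (2, 1, 2) the pool is (11, 8, 7)


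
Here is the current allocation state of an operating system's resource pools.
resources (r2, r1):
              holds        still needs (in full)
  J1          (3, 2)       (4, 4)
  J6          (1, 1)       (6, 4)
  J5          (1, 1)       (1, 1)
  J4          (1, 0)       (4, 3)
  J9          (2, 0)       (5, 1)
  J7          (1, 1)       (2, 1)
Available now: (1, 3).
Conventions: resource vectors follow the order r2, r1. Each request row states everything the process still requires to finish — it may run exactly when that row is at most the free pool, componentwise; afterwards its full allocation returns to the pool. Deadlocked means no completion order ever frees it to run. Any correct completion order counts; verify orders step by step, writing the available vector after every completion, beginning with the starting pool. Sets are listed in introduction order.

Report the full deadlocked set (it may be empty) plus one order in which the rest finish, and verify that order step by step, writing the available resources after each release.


Deadlocked set: J1, J6, J4 and J9.
Key observation: even finishing J5, J7 leaves just (3, 5) free — too little r2 for any of the remaining processes.
A valid finishing order for the others: J5, J7. Step-by-step check:
  pool = (1, 3)
  J5 needs (1, 1) <= (1, 3) -> finishes; pool += (1, 1) = (2, 4)
  J7 needs (2, 1) <= (2, 4) -> finishes; pool += (1, 1) = (3, 5)
The blocked processes can never fit:
  J1 still needs (4, 4) but only (3, 5) is free — short on r2
  J6 still needs (6, 4) but only (3, 5) is free — short on r2
  J4 still needs (4, 3) but only (3, 5) is free — short on r2
  J9 still needs (5, 1) but only (3, 5) is free — short on r2


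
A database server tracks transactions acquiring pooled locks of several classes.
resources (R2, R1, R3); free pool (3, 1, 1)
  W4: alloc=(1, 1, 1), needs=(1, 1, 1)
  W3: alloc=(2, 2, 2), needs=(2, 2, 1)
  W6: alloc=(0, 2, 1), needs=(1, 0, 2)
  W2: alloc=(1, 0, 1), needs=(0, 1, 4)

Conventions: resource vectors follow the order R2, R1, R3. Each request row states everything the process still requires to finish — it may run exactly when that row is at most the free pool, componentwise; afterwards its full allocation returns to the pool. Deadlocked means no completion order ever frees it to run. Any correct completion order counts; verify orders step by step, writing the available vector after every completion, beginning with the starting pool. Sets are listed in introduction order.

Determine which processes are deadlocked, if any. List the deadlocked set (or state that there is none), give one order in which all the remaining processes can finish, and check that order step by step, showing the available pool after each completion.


Nothing here is deadlocked.
Key observation: W4 fits the free pool immediately, and its release cascades until everyone finishes.
One completion order for the rest: W4, W6, W3, W2. Step-by-step check:
  pool = (3, 1, 1)
  W4: need (1, 1, 1) fits (3, 1, 1); releases (1, 1, 1), pool now (4, 2, 2)
  W6: need (1, 0, 2) fits (4, 2, 2); releases (0, 2, 1), pool now (4, 4, 3)
  W3: need (2, 2, 1) fits (4, 4, 3); releases (2, 2, 2), pool now (6, 6, 5)
  W2: need (0, 1, 4) fits (6, 6, 5); releases (1, 0, 1), pool now (7, 6, 6)


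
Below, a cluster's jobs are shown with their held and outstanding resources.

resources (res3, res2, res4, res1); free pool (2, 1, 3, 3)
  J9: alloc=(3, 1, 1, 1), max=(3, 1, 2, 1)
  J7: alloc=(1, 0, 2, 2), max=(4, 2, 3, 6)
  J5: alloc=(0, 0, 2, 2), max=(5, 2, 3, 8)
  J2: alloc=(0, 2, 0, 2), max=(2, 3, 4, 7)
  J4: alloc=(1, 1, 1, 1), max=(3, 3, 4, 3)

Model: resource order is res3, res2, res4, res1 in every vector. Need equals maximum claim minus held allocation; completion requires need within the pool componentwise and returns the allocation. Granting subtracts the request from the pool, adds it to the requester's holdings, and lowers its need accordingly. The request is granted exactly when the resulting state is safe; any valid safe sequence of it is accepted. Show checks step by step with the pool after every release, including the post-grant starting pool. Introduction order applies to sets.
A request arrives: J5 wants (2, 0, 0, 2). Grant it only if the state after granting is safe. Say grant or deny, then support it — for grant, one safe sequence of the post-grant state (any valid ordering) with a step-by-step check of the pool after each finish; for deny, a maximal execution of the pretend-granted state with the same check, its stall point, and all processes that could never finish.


DENY. Granting would leave the state unsafe.
Key observation: J9, J4 can finish, but then (4, 3, 5, 3) is all there is, and the blocked group's res1 demands exceed it.
On the post-grant state, J9, J4 is a maximal run — nothing extends it. Check, step by step:
  pool = (0, 1, 3, 1)
  run J9 (needs (0, 0, 1, 0), free (0, 1, 3, 1)); after release of (3, 1, 1, 1) the pool is (3, 2, 4, 2)
  run J4 (needs (2, 2, 3, 2), free (3, 2, 4, 2)); after release of (1, 1, 1, 1) the pool is (4, 3, 5, 3)
  J7 still needs (3, 2, 1, 4) but only (4, 3, 5, 3) is free — short on res1
  J5 still needs (3, 2, 1, 4) but only (4, 3, 5, 3) is free — short on res1
  J2 still needs (2, 1, 4, 5) but only (4, 3, 5, 3) is free — short on res1
Processes that could never finish after the grant: J7, J5 and J2.


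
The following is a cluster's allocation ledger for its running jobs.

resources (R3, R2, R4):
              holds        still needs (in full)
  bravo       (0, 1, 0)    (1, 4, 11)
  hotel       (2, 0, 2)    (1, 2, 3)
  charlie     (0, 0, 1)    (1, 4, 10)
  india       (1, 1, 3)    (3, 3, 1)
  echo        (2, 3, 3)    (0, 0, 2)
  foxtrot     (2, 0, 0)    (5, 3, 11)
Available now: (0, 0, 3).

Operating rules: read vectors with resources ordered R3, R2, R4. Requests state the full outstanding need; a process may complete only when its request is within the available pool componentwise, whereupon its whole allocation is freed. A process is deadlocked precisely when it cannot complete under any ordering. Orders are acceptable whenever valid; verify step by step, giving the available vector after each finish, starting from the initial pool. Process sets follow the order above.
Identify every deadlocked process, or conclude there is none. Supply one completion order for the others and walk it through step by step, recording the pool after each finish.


The deadlocked set is empty.
Key observation: starting with echo, each completion frees enough for the next — no one is permanently blocked.
A valid finishing order for the others: echo, hotel, india, bravo, charlie, foxtrot. Check, step by step:
  pool = (0, 0, 3)
  echo: need (0, 0, 2) fits (0, 0, 3); releases (2, 3, 3), pool now (2, 3, 6)
  hotel: need (1, 2, 3) fits (2, 3, 6); releases (2, 0, 2), pool now (4, 3, 8)
  india: need (3, 3, 1) fits (4, 3, 8); releases (1, 1, 3), pool now (5, 4, 11)
  bravo: need (1, 4, 11) fits (5, 4, 11); releases (0, 1, 0), pool now (5, 5, 11)
  charlie: need (1, 4, 10) fits (5, 5, 11); releases (0, 0, 1), pool now (5, 5, 12)
  foxtrot: need (5, 3, 11) fits (5, 5, 12); releases (2, 0, 0), pool now (7, 5, 12)
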